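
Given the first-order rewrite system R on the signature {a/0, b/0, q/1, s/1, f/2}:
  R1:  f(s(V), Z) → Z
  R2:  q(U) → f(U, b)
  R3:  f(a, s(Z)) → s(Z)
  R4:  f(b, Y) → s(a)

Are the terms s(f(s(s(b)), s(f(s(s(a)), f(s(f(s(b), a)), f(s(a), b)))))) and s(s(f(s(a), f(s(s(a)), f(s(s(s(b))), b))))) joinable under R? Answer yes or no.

yes — NF(t₁) = s(s(b)), NF(t₂) = s(s(b))

Reduce t₁ = s(f(s(s(b)), s(f(s(s(a)), f(s(f(s(b), a)), f(s(a), b)))))):
1. s(f(s(s(b)), s(f(s(s(a)), f(s(f(s(b), a)), f(s(a), b))))))  →  s(s(f(s(s(a)), f(s(f(s(b), a)), f(s(a), b)))))   [R1 at 1]
2. s(s(f(s(s(a)), f(s(f(s(b), a)), f(s(a), b)))))  →  s(s(f(s(f(s(b), a)), f(s(a), b))))   [R1 at 1.1]
3. s(s(f(s(f(s(b), a)), f(s(a), b))))  →  s(s(f(s(a), b)))   [R1 at 1.1]
4. s(s(f(s(a), b)))  →  s(s(b))   [R1 at 1.1]

Reduce t₂ = s(s(f(s(a), f(s(s(a)), f(s(s(s(b))), b))))):
1. s(s(f(s(a), f(s(s(a)), f(s(s(s(b))), b)))))  →  s(s(f(s(s(a)), f(s(s(s(b))), b))))   [R1 at 1.1]
2. s(s(f(s(s(a)), f(s(s(s(b))), b))))  →  s(s(f(s(s(s(b))), b)))   [R1 at 1.1]
3. s(s(f(s(s(s(b))), b)))  →  s(s(b))   [R1 at 1.1]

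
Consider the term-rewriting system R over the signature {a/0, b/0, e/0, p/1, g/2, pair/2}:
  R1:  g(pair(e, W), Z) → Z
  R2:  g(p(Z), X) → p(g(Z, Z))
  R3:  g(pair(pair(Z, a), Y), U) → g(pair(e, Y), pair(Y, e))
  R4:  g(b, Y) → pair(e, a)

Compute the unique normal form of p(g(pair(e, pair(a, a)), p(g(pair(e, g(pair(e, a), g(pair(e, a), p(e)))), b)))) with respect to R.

p(p(b))

1. p(g(pair(e, pair(a, a)), p(g(pair(e, g(pair(e, a), g(pair(e, a), p(e)))), b))))  →  p(p(g(pair(e, g(pair(e, a), g(pair(e, a), p(e)))), b)))   [R1 at 1]
2. p(p(g(pair(e, g(pair(e, a), g(pair(e, a), p(e)))), b)))  →  p(p(b))   [R1 at 1.1]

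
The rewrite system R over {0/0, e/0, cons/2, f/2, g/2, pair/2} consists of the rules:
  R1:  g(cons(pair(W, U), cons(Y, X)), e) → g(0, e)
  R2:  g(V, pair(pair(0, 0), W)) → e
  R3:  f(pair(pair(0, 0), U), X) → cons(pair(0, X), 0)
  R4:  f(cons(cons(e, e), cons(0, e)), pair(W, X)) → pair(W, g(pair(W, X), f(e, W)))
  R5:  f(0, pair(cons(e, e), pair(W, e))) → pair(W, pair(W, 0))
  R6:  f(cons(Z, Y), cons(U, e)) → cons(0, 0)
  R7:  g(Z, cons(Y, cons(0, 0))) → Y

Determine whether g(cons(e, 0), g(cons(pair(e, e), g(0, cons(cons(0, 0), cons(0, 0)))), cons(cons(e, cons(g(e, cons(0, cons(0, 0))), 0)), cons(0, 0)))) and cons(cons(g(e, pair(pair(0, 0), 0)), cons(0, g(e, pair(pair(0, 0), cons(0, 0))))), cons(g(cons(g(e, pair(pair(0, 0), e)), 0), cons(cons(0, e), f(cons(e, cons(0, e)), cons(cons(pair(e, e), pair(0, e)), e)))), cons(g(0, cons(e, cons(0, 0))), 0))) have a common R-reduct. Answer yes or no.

Reduce t₁ = g(cons(e, 0), g(cons(pair(e, e), g(0, cons(cons(0, 0), cons(0, 0)))), cons(cons(e, cons(g(e, cons(0, cons(0, 0))), 0)), cons(0, 0)))):
1. g(cons(e, 0), g(cons(pair(e, e), g(0, cons(cons(0, 0), cons(0, 0)))), cons(cons(e, cons(g(e, cons(0, cons(0, 0))), 0)), cons(0, 0))))  →  g(cons(e, 0), cons(e, cons(g(e, cons(0, cons(0, 0))), 0)))   [R7 at 2]
2. g(cons(e, 0), cons(e, cons(g(e, cons(0, cons(0, 0))), 0)))  →  g(cons(e, 0), cons(e, cons(0, 0)))   [R7 at 2.2.1]
3. g(cons(e, 0), cons(e, cons(0, 0)))  →  e   [R7 at ε]

Reduce t₂ = cons(cons(g(e, pair(pair(0, 0), 0)), cons(0, g(e, pair(pair(0, 0), cons(0, 0))))), cons(g(cons(g(e, pair(pair(0, 0), e)), 0), cons(cons(0, e), f(cons(e, cons(0, e)), cons(cons(pair(e, e), pair(0, e)), e)))), cons(g(0, cons(e, cons(0, 0))), 0))):
1. cons(cons(g(e, pair(pair(0, 0), 0)), cons(0, g(e, pair(pair(0, 0), cons(0, 0))))), cons(g(cons(g(e, pair(pair(0, 0), e)), 0), cons(cons(0, e), f(cons(e, cons(0, e)), cons(cons(pair(e, e), pair(0, e)), e)))), cons(g(0, cons(e, cons(0, 0))), 0)))  →  cons(cons(e, cons(0, g(e, pair(pair(0, 0), cons(0, 0))))), cons(g(cons(g(e, pair(pair(0, 0), e)), 0), cons(cons(0, e), f(cons(e, cons(0, e)), cons(cons(pair(e, e), pair(0, e)), e)))), cons(g(0, cons(e, cons(0, 0))), 0)))   [R2 at 1.1]
2. cons(cons(e, cons(0, g(e, pair(pair(0, 0), cons(0, 0))))), cons(g(cons(g(e, pair(pair(0, 0), e)), 0), cons(cons(0, e), f(cons(e, cons(0, e)), cons(cons(pair(e, e), pair(0, e)), e)))), cons(g(0, cons(e, cons(0, 0))), 0)))  →  cons(cons(e, cons(0, e)), cons(g(cons(g(e, pair(pair(0, 0), e)), 0), cons(cons(0, e), f(cons(e, cons(0, e)), cons(cons(pair(e, e), pair(0, e)), e)))), cons(g(0, cons(e, cons(0, 0))), 0)))   [R2 at 1.2.2]
3. cons(cons(e, cons(0, e)), cons(g(cons(g(e, pair(pair(0, 0), e)), 0), cons(cons(0, e), f(cons(e, cons(0, e)), cons(cons(pair(e, e), pair(0, e)), e)))), cons(g(0, cons(e, cons(0, 0))), 0)))  →  cons(cons(e, cons(0, e)), cons(g(cons(e, 0), cons(cons(0, e), f(cons(e, cons(0, e)), cons(cons(pair(e, e), pair(0, e)), e)))), cons(g(0, cons(e, cons(0, 0))), 0)))   [R2 at 2.1.1.1]
4. cons(cons(e, cons(0, e)), cons(g(cons(e, 0), cons(cons(0, e), f(cons(e, cons(0, e)), cons(cons(pair(e, e), pair(0, e)), e)))), cons(g(0, cons(e, cons(0, 0))), 0)))  →  cons(cons(e, cons(0, e)), cons(g(cons(e, 0), cons(cons(0, e), cons(0, 0))), cons(g(0, cons(e, cons(0, 0))), 0)))   [R6 at 2.1.2.2]
5. cons(cons(e, cons(0, e)), cons(g(cons(e, 0), cons(cons(0, e), cons(0, 0))), cons(g(0, cons(e, cons(0, 0))), 0)))  →  cons(cons(e, cons(0, e)), cons(cons(0, e), cons(g(0, cons(e, cons(0, 0))), 0)))   [R7 at 2.1]
6. cons(cons(e, cons(0, e)), cons(cons(0, e), cons(g(0, cons(e, cons(0, 0))), 0)))  →  cons(cons(e, cons(0, e)), cons(cons(0, e), cons(e, 0)))   [R7 at 2.2.1]

no — NF(t₁) = e, NF(t₂) = cons(cons(e, cons(0, e)), cons(cons(0, e), cons(e, 0)))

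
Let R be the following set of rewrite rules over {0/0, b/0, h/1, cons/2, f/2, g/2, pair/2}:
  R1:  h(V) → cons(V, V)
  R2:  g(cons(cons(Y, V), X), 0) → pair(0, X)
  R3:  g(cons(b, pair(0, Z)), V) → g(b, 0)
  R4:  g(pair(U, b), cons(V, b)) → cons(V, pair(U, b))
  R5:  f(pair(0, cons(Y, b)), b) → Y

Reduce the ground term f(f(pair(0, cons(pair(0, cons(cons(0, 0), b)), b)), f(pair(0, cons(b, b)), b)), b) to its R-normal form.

1. f(f(pair(0, cons(pair(0, cons(cons(0, 0), b)), b)), f(pair(0, cons(b, b)), b)), b)  →  f(f(pair(0, cons(pair(0, cons(cons(0, 0), b)), b)), b), b)   [R5 at 1.2]
2. f(f(pair(0, cons(pair(0, cons(cons(0, 0), b)), b)), b), b)  →  f(pair(0, cons(cons(0, 0), b)), b)   [R5 at 1]
3. f(pair(0, cons(cons(0, 0), b)), b)  →  cons(0, 0)   [R5 at ε]

cons(0, 0)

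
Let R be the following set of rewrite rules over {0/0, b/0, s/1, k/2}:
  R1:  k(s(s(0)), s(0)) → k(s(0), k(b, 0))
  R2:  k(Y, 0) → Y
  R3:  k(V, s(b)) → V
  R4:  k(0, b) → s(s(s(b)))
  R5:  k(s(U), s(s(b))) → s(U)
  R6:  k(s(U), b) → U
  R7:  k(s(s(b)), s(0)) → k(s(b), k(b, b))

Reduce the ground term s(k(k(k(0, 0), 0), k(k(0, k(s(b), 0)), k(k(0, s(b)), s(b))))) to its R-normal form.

1. s(k(k(k(0, 0), 0), k(k(0, k(s(b), 0)), k(k(0, s(b)), s(b)))))  →  s(k(k(0, 0), k(k(0, k(s(b), 0)), k(k(0, s(b)), s(b)))))   [R2 at 1.1]
2. s(k(k(0, 0), k(k(0, k(s(b), 0)), k(k(0, s(b)), s(b)))))  →  s(k(0, k(k(0, k(s(b), 0)), k(k(0, s(b)), s(b)))))   [R2 at 1.1]
3. s(k(0, k(k(0, k(s(b), 0)), k(k(0, s(b)), s(b)))))  →  s(k(0, k(k(0, s(b)), k(k(0, s(b)), s(b)))))   [R2 at 1.2.1.2]
4. s(k(0, k(k(0, s(b)), k(k(0, s(b)), s(b)))))  →  s(k(0, k(0, k(k(0, s(b)), s(b)))))   [R3 at 1.2.1]
5. s(k(0, k(0, k(k(0, s(b)), s(b)))))  →  s(k(0, k(0, k(0, s(b)))))   [R3 at 1.2.2]
6. s(k(0, k(0, k(0, s(b)))))  →  s(k(0, k(0, 0)))   [R3 at 1.2.2]
7. s(k(0, k(0, 0)))  →  s(k(0, 0))   [R2 at 1.2]
8. s(k(0, 0))  →  s(0)   [R2 at 1]

s(0)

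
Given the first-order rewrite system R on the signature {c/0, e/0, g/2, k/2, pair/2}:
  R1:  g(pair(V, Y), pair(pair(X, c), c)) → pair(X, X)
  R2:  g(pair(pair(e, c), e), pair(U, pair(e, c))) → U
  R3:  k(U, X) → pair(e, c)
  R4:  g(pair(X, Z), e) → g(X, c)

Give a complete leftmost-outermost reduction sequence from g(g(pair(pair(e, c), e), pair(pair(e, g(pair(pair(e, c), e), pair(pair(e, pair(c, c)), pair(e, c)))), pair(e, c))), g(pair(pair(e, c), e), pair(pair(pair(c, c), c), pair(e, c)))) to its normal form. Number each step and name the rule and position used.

pair(c, c)

1. g(g(pair(pair(e, c), e), pair(pair(e, g(pair(pair(e, c), e), pair(pair(e, pair(c, c)), pair(e, c)))), pair(e, c))), g(pair(pair(e, c), e), pair(pair(pair(c, c), c), pair(e, c))))  →  g(pair(e, g(pair(pair(e, c), e), pair(pair(e, pair(c, c)), pair(e, c)))), g(pair(pair(e, c), e), pair(pair(pair(c, c), c), pair(e, c))))   [R2 at 1]
2. g(pair(e, g(pair(pair(e, c), e), pair(pair(e, pair(c, c)), pair(e, c)))), g(pair(pair(e, c), e), pair(pair(pair(c, c), c), pair(e, c))))  →  g(pair(e, pair(e, pair(c, c))), g(pair(pair(e, c), e), pair(pair(pair(c, c), c), pair(e, c))))   [R2 at 1.2]
3. g(pair(e, pair(e, pair(c, c))), g(pair(pair(e, c), e), pair(pair(pair(c, c), c), pair(e, c))))  →  g(pair(e, pair(e, pair(c, c))), pair(pair(c, c), c))   [R2 at 2]
4. g(pair(e, pair(e, pair(c, c))), pair(pair(c, c), c))  →  pair(c, c)   [R1 at ε]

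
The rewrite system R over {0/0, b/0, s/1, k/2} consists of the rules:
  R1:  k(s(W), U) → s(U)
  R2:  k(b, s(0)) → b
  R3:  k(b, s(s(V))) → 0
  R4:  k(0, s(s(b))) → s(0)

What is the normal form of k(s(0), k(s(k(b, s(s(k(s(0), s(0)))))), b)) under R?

s(s(b))

1. k(s(0), k(s(k(b, s(s(k(s(0), s(0)))))), b))  →  s(k(s(k(b, s(s(k(s(0), s(0)))))), b))   [R1 at ε]
2. s(k(s(k(b, s(s(k(s(0), s(0)))))), b))  →  s(s(b))   [R1 at 1]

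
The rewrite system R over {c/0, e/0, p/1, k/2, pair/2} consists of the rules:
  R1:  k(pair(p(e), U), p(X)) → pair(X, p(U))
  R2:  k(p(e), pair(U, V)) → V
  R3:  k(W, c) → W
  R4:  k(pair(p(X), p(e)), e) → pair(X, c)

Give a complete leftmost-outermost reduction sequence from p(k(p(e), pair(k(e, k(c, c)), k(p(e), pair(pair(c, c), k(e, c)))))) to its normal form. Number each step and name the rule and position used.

p(e)

1. p(k(p(e), pair(k(e, k(c, c)), k(p(e), pair(pair(c, c), k(e, c))))))  →  p(k(p(e), pair(pair(c, c), k(e, c))))   [R2 at 1]
2. p(k(p(e), pair(pair(c, c), k(e, c))))  →  p(k(e, c))   [R2 at 1]
3. p(k(e, c))  →  p(e)   [R3 at 1]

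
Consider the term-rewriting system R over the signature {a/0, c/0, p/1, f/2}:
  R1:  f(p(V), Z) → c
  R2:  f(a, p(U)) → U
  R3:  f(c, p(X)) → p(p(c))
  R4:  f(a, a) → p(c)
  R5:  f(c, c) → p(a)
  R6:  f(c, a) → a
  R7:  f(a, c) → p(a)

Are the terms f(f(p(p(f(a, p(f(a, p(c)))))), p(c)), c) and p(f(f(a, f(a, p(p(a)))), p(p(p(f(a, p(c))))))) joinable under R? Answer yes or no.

no — NF(t₁) = p(a), NF(t₂) = p(p(p(c)))

Reduce t₁ = f(f(p(p(f(a, p(f(a, p(c)))))), p(c)), c):
1. f(f(p(p(f(a, p(f(a, p(c)))))), p(c)), c)  →  f(c, c)   [R1 at 1]
2. f(c, c)  →  p(a)   [R5 at ε]

Reduce t₂ = p(f(f(a, f(a, p(p(a)))), p(p(p(f(a, p(c))))))):
1. p(f(f(a, f(a, p(p(a)))), p(p(p(f(a, p(c)))))))  →  p(f(f(a, p(a)), p(p(p(f(a, p(c)))))))   [R2 at 1.1.2]
2. p(f(f(a, p(a)), p(p(p(f(a, p(c)))))))  →  p(f(a, p(p(p(f(a, p(c)))))))   [R2 at 1.1]
3. p(f(a, p(p(p(f(a, p(c)))))))  →  p(p(p(f(a, p(c)))))   [R2 at 1]
4. p(p(p(f(a, p(c)))))  →  p(p(p(c)))   [R2 at 1.1.1]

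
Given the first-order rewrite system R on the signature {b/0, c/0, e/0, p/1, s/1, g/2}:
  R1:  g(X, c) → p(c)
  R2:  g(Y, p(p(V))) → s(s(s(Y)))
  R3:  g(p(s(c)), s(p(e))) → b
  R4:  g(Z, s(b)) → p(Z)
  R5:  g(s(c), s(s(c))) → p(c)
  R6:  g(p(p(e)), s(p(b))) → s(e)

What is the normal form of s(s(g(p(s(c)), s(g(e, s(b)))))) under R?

s(s(b))

1. s(s(g(p(s(c)), s(g(e, s(b))))))  →  s(s(g(p(s(c)), s(p(e)))))   [R4 at 1.1.2.1]
2. s(s(g(p(s(c)), s(p(e)))))  →  s(s(b))   [R3 at 1.1]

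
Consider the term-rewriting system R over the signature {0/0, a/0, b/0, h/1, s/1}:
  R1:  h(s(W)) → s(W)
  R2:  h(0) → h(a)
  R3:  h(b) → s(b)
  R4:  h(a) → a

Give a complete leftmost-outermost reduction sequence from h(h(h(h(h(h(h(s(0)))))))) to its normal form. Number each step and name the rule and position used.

1. h(h(h(h(h(h(h(s(0))))))))  →  h(h(h(h(h(h(s(0)))))))   [R1 at 1.1.1.1.1.1]
2. h(h(h(h(h(h(s(0)))))))  →  h(h(h(h(h(s(0))))))   [R1 at 1.1.1.1.1]
3. h(h(h(h(h(s(0))))))  →  h(h(h(h(s(0)))))   [R1 at 1.1.1.1]
4. h(h(h(h(s(0)))))  →  h(h(h(s(0))))   [R1 at 1.1.1]
5. h(h(h(s(0))))  →  h(h(s(0)))   [R1 at 1.1]
6. h(h(s(0)))  →  h(s(0))   [R1 at 1]
7. h(s(0))  →  s(0)   [R1 at ε]

s(0)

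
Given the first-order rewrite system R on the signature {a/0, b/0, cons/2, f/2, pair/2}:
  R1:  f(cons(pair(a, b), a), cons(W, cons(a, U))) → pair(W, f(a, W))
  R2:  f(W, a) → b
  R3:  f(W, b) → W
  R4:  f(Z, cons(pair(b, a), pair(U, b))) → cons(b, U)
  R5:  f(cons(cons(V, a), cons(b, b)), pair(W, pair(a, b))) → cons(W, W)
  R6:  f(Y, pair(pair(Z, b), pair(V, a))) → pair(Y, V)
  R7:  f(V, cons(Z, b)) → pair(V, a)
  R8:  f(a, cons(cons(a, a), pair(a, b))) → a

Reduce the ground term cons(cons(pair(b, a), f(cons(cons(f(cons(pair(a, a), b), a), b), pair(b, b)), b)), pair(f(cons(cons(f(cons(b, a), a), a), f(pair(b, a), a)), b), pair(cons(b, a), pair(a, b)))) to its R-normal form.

1. cons(cons(pair(b, a), f(cons(cons(f(cons(pair(a, a), b), a), b), pair(b, b)), b)), pair(f(cons(cons(f(cons(b, a), a), a), f(pair(b, a), a)), b), pair(cons(b, a), pair(a, b))))  →  cons(cons(pair(b, a), cons(cons(f(cons(pair(a, a), b), a), b), pair(b, b))), pair(f(cons(cons(f(cons(b, a), a), a), f(pair(b, a), a)), b), pair(cons(b, a), pair(a, b))))   [R3 at 1.2]
2. cons(cons(pair(b, a), cons(cons(f(cons(pair(a, a), b), a), b), pair(b, b))), pair(f(cons(cons(f(cons(b, a), a), a), f(pair(b, a), a)), b), pair(cons(b, a), pair(a, b))))  →  cons(cons(pair(b, a), cons(cons(b, b), pair(b, b))), pair(f(cons(cons(f(cons(b, a), a), a), f(pair(b, a), a)), b), pair(cons(b, a), pair(a, b))))   [R2 at 1.2.1.1]
3. cons(cons(pair(b, a), cons(cons(b, b), pair(b, b))), pair(f(cons(cons(f(cons(b, a), a), a), f(pair(b, a), a)), b), pair(cons(b, a), pair(a, b))))  →  cons(cons(pair(b, a), cons(cons(b, b), pair(b, b))), pair(cons(cons(f(cons(b, a), a), a), f(pair(b, a), a)), pair(cons(b, a), pair(a, b))))   [R3 at 2.1]
4. cons(cons(pair(b, a), cons(cons(b, b), pair(b, b))), pair(cons(cons(f(cons(b, a), a), a), f(pair(b, a), a)), pair(cons(b, a), pair(a, b))))  →  cons(cons(pair(b, a), cons(cons(b, b), pair(b, b))), pair(cons(cons(b, a), f(pair(b, a), a)), pair(cons(b, a), pair(a, b))))   [R2 at 2.1.1.1]
5. cons(cons(pair(b, a), cons(cons(b, b), pair(b, b))), pair(cons(cons(b, a), f(pair(b, a), a)), pair(cons(b, a), pair(a, b))))  →  cons(cons(pair(b, a), cons(cons(b, b), pair(b, b))), pair(cons(cons(b, a), b), pair(cons(b, a), pair(a, b))))   [R2 at 2.1.2]

cons(cons(pair(b, a), cons(cons(b, b), pair(b, b))), pair(cons(cons(b, a), b), pair(cons(b, a), pair(a, b))))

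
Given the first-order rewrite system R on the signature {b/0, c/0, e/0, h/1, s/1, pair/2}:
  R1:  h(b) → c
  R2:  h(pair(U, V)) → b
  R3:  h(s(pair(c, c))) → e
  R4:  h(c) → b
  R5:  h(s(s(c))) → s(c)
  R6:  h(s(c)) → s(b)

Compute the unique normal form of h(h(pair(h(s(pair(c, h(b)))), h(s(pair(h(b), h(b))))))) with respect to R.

1. h(h(pair(h(s(pair(c, h(b)))), h(s(pair(h(b), h(b)))))))  →  h(b)   [R2 at 1]
2. h(b)  →  c   [R1 at ε]

c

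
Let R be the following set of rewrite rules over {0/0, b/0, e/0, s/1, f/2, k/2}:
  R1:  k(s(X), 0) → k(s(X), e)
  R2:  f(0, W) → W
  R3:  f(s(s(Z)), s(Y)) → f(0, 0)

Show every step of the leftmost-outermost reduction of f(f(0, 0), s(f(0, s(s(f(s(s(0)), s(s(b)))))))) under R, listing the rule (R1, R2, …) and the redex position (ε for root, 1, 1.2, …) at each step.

1. f(f(0, 0), s(f(0, s(s(f(s(s(0)), s(s(b))))))))  →  f(0, s(f(0, s(s(f(s(s(0)), s(s(b))))))))   [R2 at 1]
2. f(0, s(f(0, s(s(f(s(s(0)), s(s(b))))))))  →  s(f(0, s(s(f(s(s(0)), s(s(b)))))))   [R2 at ε]
3. s(f(0, s(s(f(s(s(0)), s(s(b)))))))  →  s(s(s(f(s(s(0)), s(s(b))))))   [R2 at 1]
4. s(s(s(f(s(s(0)), s(s(b))))))  →  s(s(s(f(0, 0))))   [R3 at 1.1.1]
5. s(s(s(f(0, 0))))  →  s(s(s(0)))   [R2 at 1.1.1]

s(s(s(0)))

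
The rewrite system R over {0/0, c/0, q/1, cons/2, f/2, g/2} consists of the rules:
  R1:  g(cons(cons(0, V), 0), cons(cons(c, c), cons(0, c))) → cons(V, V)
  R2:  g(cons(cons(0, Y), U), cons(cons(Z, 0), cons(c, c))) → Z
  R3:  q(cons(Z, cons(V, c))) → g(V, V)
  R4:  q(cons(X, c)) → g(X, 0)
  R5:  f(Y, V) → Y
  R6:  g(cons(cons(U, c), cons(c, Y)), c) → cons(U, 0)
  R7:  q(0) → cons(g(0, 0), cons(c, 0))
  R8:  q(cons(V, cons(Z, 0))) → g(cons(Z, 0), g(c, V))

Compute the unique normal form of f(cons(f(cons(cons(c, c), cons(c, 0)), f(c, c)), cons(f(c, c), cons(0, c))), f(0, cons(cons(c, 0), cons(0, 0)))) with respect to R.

1. f(cons(f(cons(cons(c, c), cons(c, 0)), f(c, c)), cons(f(c, c), cons(0, c))), f(0, cons(cons(c, 0), cons(0, 0))))  →  cons(f(cons(cons(c, c), cons(c, 0)), f(c, c)), cons(f(c, c), cons(0, c)))   [R5 at ε]
2. cons(f(cons(cons(c, c), cons(c, 0)), f(c, c)), cons(f(c, c), cons(0, c)))  →  cons(cons(cons(c, c), cons(c, 0)), cons(f(c, c), cons(0, c)))   [R5 at 1]
3. cons(cons(cons(c, c), cons(c, 0)), cons(f(c, c), cons(0, c)))  →  cons(cons(cons(c, c), cons(c, 0)), cons(c, cons(0, c)))   [R5 at 2.1]

cons(cons(cons(c, c), cons(c, 0)), cons(c, cons(0, c)))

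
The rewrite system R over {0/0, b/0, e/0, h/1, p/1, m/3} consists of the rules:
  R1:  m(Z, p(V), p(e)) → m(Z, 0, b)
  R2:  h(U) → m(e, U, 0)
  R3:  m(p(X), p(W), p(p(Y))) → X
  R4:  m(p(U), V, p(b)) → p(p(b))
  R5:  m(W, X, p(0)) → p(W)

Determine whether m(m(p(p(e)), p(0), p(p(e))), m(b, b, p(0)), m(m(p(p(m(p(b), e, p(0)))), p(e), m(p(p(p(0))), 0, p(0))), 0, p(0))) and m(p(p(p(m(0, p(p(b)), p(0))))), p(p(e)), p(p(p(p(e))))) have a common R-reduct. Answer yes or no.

no — NF(t₁) = e, NF(t₂) = p(p(p(0)))

Reduce t₁ = m(m(p(p(e)), p(0), p(p(e))), m(b, b, p(0)), m(m(p(p(m(p(b), e, p(0)))), p(e), m(p(p(p(0))), 0, p(0))), 0, p(0))):
1. m(m(p(p(e)), p(0), p(p(e))), m(b, b, p(0)), m(m(p(p(m(p(b), e, p(0)))), p(e), m(p(p(p(0))), 0, p(0))), 0, p(0)))  →  m(p(e), m(b, b, p(0)), m(m(p(p(m(p(b), e, p(0)))), p(e), m(p(p(p(0))), 0, p(0))), 0, p(0)))   [R3 at 1]
2. m(p(e), m(b, b, p(0)), m(m(p(p(m(p(b), e, p(0)))), p(e), m(p(p(p(0))), 0, p(0))), 0, p(0)))  →  m(p(e), p(b), m(m(p(p(m(p(b), e, p(0)))), p(e), m(p(p(p(0))), 0, p(0))), 0, p(0)))   [R5 at 2]
3. m(p(e), p(b), m(m(p(p(m(p(b), e, p(0)))), p(e), m(p(p(p(0))), 0, p(0))), 0, p(0)))  →  m(p(e), p(b), p(m(p(p(m(p(b), e, p(0)))), p(e), m(p(p(p(0))), 0, p(0)))))   [R5 at 3]
4. m(p(e), p(b), p(m(p(p(m(p(b), e, p(0)))), p(e), m(p(p(p(0))), 0, p(0)))))  →  m(p(e), p(b), p(m(p(p(p(p(b)))), p(e), m(p(p(p(0))), 0, p(0)))))   [R5 at 3.1.1.1.1]
5. m(p(e), p(b), p(m(p(p(p(p(b)))), p(e), m(p(p(p(0))), 0, p(0)))))  →  m(p(e), p(b), p(m(p(p(p(p(b)))), p(e), p(p(p(p(0)))))))   [R5 at 3.1.3]
6. m(p(e), p(b), p(m(p(p(p(p(b)))), p(e), p(p(p(p(0)))))))  →  m(p(e), p(b), p(p(p(p(b)))))   [R3 at 3.1]
7. m(p(e), p(b), p(p(p(p(b)))))  →  e   [R3 at ε]

Reduce t₂ = m(p(p(p(m(0, p(p(b)), p(0))))), p(p(e)), p(p(p(p(e))))):
1. m(p(p(p(m(0, p(p(b)), p(0))))), p(p(e)), p(p(p(p(e)))))  →  p(p(m(0, p(p(b)), p(0))))   [R3 at ε]
2. p(p(m(0, p(p(b)), p(0))))  →  p(p(p(0)))   [R5 at 1.1]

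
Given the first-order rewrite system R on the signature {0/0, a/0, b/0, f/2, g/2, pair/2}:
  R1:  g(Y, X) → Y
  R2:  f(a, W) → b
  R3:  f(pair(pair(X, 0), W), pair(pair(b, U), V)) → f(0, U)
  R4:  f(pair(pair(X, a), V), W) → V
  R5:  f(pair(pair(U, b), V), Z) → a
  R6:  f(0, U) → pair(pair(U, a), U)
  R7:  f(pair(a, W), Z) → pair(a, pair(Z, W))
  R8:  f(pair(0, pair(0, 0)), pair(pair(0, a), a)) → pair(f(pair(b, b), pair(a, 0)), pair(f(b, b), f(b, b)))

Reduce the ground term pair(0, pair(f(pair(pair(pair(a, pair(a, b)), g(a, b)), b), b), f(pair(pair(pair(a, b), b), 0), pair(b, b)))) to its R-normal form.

pair(0, pair(b, a))

1. pair(0, pair(f(pair(pair(pair(a, pair(a, b)), g(a, b)), b), b), f(pair(pair(pair(a, b), b), 0), pair(b, b))))  →  pair(0, pair(f(pair(pair(pair(a, pair(a, b)), a), b), b), f(pair(pair(pair(a, b), b), 0), pair(b, b))))   [R1 at 2.1.1.1.2]
2. pair(0, pair(f(pair(pair(pair(a, pair(a, b)), a), b), b), f(pair(pair(pair(a, b), b), 0), pair(b, b))))  →  pair(0, pair(b, f(pair(pair(pair(a, b), b), 0), pair(b, b))))   [R4 at 2.1]
3. pair(0, pair(b, f(pair(pair(pair(a, b), b), 0), pair(b, b))))  →  pair(0, pair(b, a))   [R5 at 2.2]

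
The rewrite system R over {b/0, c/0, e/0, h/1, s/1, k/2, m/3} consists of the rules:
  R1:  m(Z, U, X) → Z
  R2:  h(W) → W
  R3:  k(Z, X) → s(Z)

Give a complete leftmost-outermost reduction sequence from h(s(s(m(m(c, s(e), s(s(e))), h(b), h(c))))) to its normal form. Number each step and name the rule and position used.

s(s(c))

1. h(s(s(m(m(c, s(e), s(s(e))), h(b), h(c)))))  →  s(s(m(m(c, s(e), s(s(e))), h(b), h(c))))   [R2 at ε]
2. s(s(m(m(c, s(e), s(s(e))), h(b), h(c))))  →  s(s(m(c, s(e), s(s(e)))))   [R1 at 1.1]
3. s(s(m(c, s(e), s(s(e)))))  →  s(s(c))   [R1 at 1.1]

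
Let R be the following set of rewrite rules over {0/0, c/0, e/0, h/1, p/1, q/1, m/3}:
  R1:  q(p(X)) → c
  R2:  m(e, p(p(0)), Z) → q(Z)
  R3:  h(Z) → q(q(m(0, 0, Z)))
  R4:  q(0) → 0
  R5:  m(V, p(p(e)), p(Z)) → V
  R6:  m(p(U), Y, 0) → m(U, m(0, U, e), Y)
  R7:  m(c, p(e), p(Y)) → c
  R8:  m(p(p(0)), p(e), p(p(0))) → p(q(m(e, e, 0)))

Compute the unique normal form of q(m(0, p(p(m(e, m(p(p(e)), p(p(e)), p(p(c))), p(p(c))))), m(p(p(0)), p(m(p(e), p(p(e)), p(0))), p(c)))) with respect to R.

0

1. q(m(0, p(p(m(e, m(p(p(e)), p(p(e)), p(p(c))), p(p(c))))), m(p(p(0)), p(m(p(e), p(p(e)), p(0))), p(c))))  →  q(m(0, p(p(m(e, p(p(e)), p(p(c))))), m(p(p(0)), p(m(p(e), p(p(e)), p(0))), p(c))))   [R5 at 1.2.1.1.2]
2. q(m(0, p(p(m(e, p(p(e)), p(p(c))))), m(p(p(0)), p(m(p(e), p(p(e)), p(0))), p(c))))  →  q(m(0, p(p(e)), m(p(p(0)), p(m(p(e), p(p(e)), p(0))), p(c))))   [R5 at 1.2.1.1]
3. q(m(0, p(p(e)), m(p(p(0)), p(m(p(e), p(p(e)), p(0))), p(c))))  →  q(m(0, p(p(e)), m(p(p(0)), p(p(e)), p(c))))   [R5 at 1.3.2.1]
4. q(m(0, p(p(e)), m(p(p(0)), p(p(e)), p(c))))  →  q(m(0, p(p(e)), p(p(0))))   [R5 at 1.3]
5. q(m(0, p(p(e)), p(p(0))))  →  q(0)   [R5 at 1]
6. q(0)  →  0   [R4 at ε]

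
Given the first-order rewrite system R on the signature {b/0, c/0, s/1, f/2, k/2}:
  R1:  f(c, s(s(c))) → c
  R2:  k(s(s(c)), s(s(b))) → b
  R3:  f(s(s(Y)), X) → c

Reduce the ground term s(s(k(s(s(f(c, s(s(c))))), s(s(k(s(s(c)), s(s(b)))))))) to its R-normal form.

1. s(s(k(s(s(f(c, s(s(c))))), s(s(k(s(s(c)), s(s(b))))))))  →  s(s(k(s(s(c)), s(s(k(s(s(c)), s(s(b))))))))   [R1 at 1.1.1.1.1]
2. s(s(k(s(s(c)), s(s(k(s(s(c)), s(s(b))))))))  →  s(s(k(s(s(c)), s(s(b)))))   [R2 at 1.1.2.1.1]
3. s(s(k(s(s(c)), s(s(b)))))  →  s(s(b))   [R2 at 1.1]

s(s(b))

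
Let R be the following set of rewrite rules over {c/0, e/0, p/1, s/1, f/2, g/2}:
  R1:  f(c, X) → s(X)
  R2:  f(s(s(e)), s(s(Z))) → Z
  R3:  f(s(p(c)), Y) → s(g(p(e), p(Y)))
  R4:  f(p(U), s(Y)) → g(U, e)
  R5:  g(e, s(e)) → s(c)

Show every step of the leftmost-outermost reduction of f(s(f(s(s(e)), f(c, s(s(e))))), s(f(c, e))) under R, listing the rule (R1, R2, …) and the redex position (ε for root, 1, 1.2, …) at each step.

e

1. f(s(f(s(s(e)), f(c, s(s(e))))), s(f(c, e)))  →  f(s(f(s(s(e)), s(s(s(e))))), s(f(c, e)))   [R1 at 1.1.2]
2. f(s(f(s(s(e)), s(s(s(e))))), s(f(c, e)))  →  f(s(s(e)), s(f(c, e)))   [R2 at 1.1]
3. f(s(s(e)), s(f(c, e)))  →  f(s(s(e)), s(s(e)))   [R1 at 2.1]
4. f(s(s(e)), s(s(e)))  →  e   [R2 at ε]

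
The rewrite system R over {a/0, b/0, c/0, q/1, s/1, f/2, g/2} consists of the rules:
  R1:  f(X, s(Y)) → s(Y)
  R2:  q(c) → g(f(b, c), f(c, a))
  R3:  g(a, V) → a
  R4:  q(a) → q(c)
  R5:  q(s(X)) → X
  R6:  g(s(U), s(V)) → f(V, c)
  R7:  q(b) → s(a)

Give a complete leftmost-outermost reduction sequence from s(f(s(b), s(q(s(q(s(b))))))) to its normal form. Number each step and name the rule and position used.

s(s(b))

1. s(f(s(b), s(q(s(q(s(b)))))))  →  s(s(q(s(q(s(b))))))   [R1 at 1]
2. s(s(q(s(q(s(b))))))  →  s(s(q(s(b))))   [R5 at 1.1]
3. s(s(q(s(b))))  →  s(s(b))   [R5 at 1.1]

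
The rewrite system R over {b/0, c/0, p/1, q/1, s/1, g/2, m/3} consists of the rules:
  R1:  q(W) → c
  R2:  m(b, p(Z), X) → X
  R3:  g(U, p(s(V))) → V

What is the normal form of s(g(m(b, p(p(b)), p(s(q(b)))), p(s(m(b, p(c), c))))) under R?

s(c)

1. s(g(m(b, p(p(b)), p(s(q(b)))), p(s(m(b, p(c), c)))))  →  s(m(b, p(c), c))   [R3 at 1]
2. s(m(b, p(c), c))  →  s(c)   [R2 at 1]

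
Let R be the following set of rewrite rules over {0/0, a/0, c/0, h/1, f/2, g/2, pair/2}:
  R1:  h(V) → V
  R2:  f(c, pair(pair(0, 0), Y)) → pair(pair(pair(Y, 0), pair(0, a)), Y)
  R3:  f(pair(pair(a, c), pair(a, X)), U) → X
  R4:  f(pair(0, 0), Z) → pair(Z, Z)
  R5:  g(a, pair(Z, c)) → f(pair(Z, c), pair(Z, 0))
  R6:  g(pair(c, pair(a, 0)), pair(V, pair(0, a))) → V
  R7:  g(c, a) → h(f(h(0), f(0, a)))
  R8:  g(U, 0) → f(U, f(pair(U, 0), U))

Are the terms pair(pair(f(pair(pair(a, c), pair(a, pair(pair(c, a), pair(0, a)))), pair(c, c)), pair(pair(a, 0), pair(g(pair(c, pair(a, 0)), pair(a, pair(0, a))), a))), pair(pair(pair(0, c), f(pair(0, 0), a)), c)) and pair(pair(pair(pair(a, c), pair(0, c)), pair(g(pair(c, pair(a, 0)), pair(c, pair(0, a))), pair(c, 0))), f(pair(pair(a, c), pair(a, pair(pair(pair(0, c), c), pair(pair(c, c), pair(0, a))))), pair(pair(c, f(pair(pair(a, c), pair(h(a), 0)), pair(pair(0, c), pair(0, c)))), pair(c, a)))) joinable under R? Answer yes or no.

no — NF(t₁) = pair(pair(pair(pair(c, a), pair(0, a)), pair(pair(a, 0), pair(a, a))), pair(pair(pair(0, c), pair(a, a)), c)), NF(t₂) = pair(pair(pair(pair(a, c), pair(0, c)), pair(c, pair(c, 0))), pair(pair(pair(0, c), c), pair(pair(c, c), pair(0, a))))

Reduce t₁ = pair(pair(f(pair(pair(a, c), pair(a, pair(pair(c, a), pair(0, a)))), pair(c, c)), pair(pair(a, 0), pair(g(pair(c, pair(a, 0)), pair(a, pair(0, a))), a))), pair(pair(pair(0, c), f(pair(0, 0), a)), c)):
1. pair(pair(f(pair(pair(a, c), pair(a, pair(pair(c, a), pair(0, a)))), pair(c, c)), pair(pair(a, 0), pair(g(pair(c, pair(a, 0)), pair(a, pair(0, a))), a))), pair(pair(pair(0, c), f(pair(0, 0), a)), c))  →  pair(pair(pair(pair(c, a), pair(0, a)), pair(pair(a, 0), pair(g(pair(c, pair(a, 0)), pair(a, pair(0, a))), a))), pair(pair(pair(0, c), f(pair(0, 0), a)), c))   [R3 at 1.1]
2. pair(pair(pair(pair(c, a), pair(0, a)), pair(pair(a, 0), pair(g(pair(c, pair(a, 0)), pair(a, pair(0, a))), a))), pair(pair(pair(0, c), f(pair(0, 0), a)), c))  →  pair(pair(pair(pair(c, a), pair(0, a)), pair(pair(a, 0), pair(a, a))), pair(pair(pair(0, c), f(pair(0, 0), a)), c))   [R6 at 1.2.2.1]
3. pair(pair(pair(pair(c, a), pair(0, a)), pair(pair(a, 0), pair(a, a))), pair(pair(pair(0, c), f(pair(0, 0), a)), c))  →  pair(pair(pair(pair(c, a), pair(0, a)), pair(pair(a, 0), pair(a, a))), pair(pair(pair(0, c), pair(a, a)), c))   [R4 at 2.1.2]

Reduce t₂ = pair(pair(pair(pair(a, c), pair(0, c)), pair(g(pair(c, pair(a, 0)), pair(c, pair(0, a))), pair(c, 0))), f(pair(pair(a, c), pair(a, pair(pair(pair(0, c), c), pair(pair(c, c), pair(0, a))))), pair(pair(c, f(pair(pair(a, c), pair(h(a), 0)), pair(pair(0, c), pair(0, c)))), pair(c, a)))):
1. pair(pair(pair(pair(a, c), pair(0, c)), pair(g(pair(c, pair(a, 0)), pair(c, pair(0, a))), pair(c, 0))), f(pair(pair(a, c), pair(a, pair(pair(pair(0, c), c), pair(pair(c, c), pair(0, a))))), pair(pair(c, f(pair(pair(a, c), pair(h(a), 0)), pair(pair(0, c), pair(0, c)))), pair(c, a))))  →  pair(pair(pair(pair(a, c), pair(0, c)), pair(c, pair(c, 0))), f(pair(pair(a, c), pair(a, pair(pair(pair(0, c), c), pair(pair(c, c), pair(0, a))))), pair(pair(c, f(pair(pair(a, c), pair(h(a), 0)), pair(pair(0, c), pair(0, c)))), pair(c, a))))   [R6 at 1.2.1]
2. pair(pair(pair(pair(a, c), pair(0, c)), pair(c, pair(c, 0))), f(pair(pair(a, c), pair(a, pair(pair(pair(0, c), c), pair(pair(c, c), pair(0, a))))), pair(pair(c, f(pair(pair(a, c), pair(h(a), 0)), pair(pair(0, c), pair(0, c)))), pair(c, a))))  →  pair(pair(pair(pair(a, c), pair(0, c)), pair(c, pair(c, 0))), pair(pair(pair(0, c), c), pair(pair(c, c), pair(0, a))))   [R3 at 2]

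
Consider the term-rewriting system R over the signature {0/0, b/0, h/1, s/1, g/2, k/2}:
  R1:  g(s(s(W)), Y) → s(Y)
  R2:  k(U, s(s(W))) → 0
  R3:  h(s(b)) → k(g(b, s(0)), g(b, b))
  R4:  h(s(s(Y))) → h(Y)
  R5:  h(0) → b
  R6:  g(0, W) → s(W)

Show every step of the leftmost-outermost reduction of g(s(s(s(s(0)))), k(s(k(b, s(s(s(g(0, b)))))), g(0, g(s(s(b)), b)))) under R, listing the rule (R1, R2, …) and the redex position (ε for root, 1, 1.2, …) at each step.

1. g(s(s(s(s(0)))), k(s(k(b, s(s(s(g(0, b)))))), g(0, g(s(s(b)), b))))  →  s(k(s(k(b, s(s(s(g(0, b)))))), g(0, g(s(s(b)), b))))   [R1 at ε]
2. s(k(s(k(b, s(s(s(g(0, b)))))), g(0, g(s(s(b)), b))))  →  s(k(s(0), g(0, g(s(s(b)), b))))   [R2 at 1.1.1]
3. s(k(s(0), g(0, g(s(s(b)), b))))  →  s(k(s(0), s(g(s(s(b)), b))))   [R6 at 1.2]
4. s(k(s(0), s(g(s(s(b)), b))))  →  s(k(s(0), s(s(b))))   [R1 at 1.2.1]
5. s(k(s(0), s(s(b))))  →  s(0)   [R2 at 1]

s(0)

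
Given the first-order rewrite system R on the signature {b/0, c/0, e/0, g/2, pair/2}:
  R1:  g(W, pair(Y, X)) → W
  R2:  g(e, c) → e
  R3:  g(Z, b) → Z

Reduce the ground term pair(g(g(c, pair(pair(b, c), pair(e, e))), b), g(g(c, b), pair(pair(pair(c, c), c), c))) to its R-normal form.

pair(c, c)

1. pair(g(g(c, pair(pair(b, c), pair(e, e))), b), g(g(c, b), pair(pair(pair(c, c), c), c)))  →  pair(g(c, pair(pair(b, c), pair(e, e))), g(g(c, b), pair(pair(pair(c, c), c), c)))   [R3 at 1]
2. pair(g(c, pair(pair(b, c), pair(e, e))), g(g(c, b), pair(pair(pair(c, c), c), c)))  →  pair(c, g(g(c, b), pair(pair(pair(c, c), c), c)))   [R1 at 1]
3. pair(c, g(g(c, b), pair(pair(pair(c, c), c), c)))  →  pair(c, g(c, b))   [R1 at 2]
4. pair(c, g(c, b))  →  pair(c, c)   [R3 at 2]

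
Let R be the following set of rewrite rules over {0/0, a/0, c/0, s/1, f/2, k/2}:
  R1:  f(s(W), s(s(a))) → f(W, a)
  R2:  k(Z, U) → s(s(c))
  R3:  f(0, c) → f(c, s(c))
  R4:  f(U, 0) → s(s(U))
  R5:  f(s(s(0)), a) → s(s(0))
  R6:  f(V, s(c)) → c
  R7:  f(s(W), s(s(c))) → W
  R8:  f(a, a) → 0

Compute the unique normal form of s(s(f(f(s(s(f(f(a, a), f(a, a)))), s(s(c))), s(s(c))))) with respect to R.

1. s(s(f(f(s(s(f(f(a, a), f(a, a)))), s(s(c))), s(s(c)))))  →  s(s(f(s(f(f(a, a), f(a, a))), s(s(c)))))   [R7 at 1.1.1]
2. s(s(f(s(f(f(a, a), f(a, a))), s(s(c)))))  →  s(s(f(f(a, a), f(a, a))))   [R7 at 1.1]
3. s(s(f(f(a, a), f(a, a))))  →  s(s(f(0, f(a, a))))   [R8 at 1.1.1]
4. s(s(f(0, f(a, a))))  →  s(s(f(0, 0)))   [R8 at 1.1.2]
5. s(s(f(0, 0)))  →  s(s(s(s(0))))   [R4 at 1.1]

s(s(s(s(0))))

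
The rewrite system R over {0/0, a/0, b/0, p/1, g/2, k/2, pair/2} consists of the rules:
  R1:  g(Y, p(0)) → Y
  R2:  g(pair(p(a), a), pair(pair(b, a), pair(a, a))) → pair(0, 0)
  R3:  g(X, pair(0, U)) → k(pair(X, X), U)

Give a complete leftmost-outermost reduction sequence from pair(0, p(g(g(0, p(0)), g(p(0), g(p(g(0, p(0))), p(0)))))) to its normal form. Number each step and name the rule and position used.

1. pair(0, p(g(g(0, p(0)), g(p(0), g(p(g(0, p(0))), p(0))))))  →  pair(0, p(g(0, g(p(0), g(p(g(0, p(0))), p(0))))))   [R1 at 2.1.1]
2. pair(0, p(g(0, g(p(0), g(p(g(0, p(0))), p(0))))))  →  pair(0, p(g(0, g(p(0), p(g(0, p(0)))))))   [R1 at 2.1.2.2]
3. pair(0, p(g(0, g(p(0), p(g(0, p(0)))))))  →  pair(0, p(g(0, g(p(0), p(0)))))   [R1 at 2.1.2.2.1]
4. pair(0, p(g(0, g(p(0), p(0)))))  →  pair(0, p(g(0, p(0))))   [R1 at 2.1.2]
5. pair(0, p(g(0, p(0))))  →  pair(0, p(0))   [R1 at 2.1]

pair(0, p(0))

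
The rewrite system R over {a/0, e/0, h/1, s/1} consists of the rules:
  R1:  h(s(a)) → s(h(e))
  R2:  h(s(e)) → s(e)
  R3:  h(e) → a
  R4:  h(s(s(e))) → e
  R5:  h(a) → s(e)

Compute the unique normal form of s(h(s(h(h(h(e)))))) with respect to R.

s(e)

1. s(h(s(h(h(h(e))))))  →  s(h(s(h(h(a)))))   [R3 at 1.1.1.1.1]
2. s(h(s(h(h(a)))))  →  s(h(s(h(s(e)))))   [R5 at 1.1.1.1]
3. s(h(s(h(s(e)))))  →  s(h(s(s(e))))   [R2 at 1.1.1]
4. s(h(s(s(e))))  →  s(e)   [R4 at 1]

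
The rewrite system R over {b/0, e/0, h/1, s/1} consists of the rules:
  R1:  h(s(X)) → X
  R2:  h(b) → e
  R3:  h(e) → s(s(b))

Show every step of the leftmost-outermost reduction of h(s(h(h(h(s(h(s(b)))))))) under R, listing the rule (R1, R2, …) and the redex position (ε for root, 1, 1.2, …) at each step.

1. h(s(h(h(h(s(h(s(b))))))))  →  h(h(h(s(h(s(b))))))   [R1 at ε]
2. h(h(h(s(h(s(b))))))  →  h(h(h(s(b))))   [R1 at 1.1]
3. h(h(h(s(b))))  →  h(h(b))   [R1 at 1.1]
4. h(h(b))  →  h(e)   [R2 at 1]
5. h(e)  →  s(s(b))   [R3 at ε]

s(s(b))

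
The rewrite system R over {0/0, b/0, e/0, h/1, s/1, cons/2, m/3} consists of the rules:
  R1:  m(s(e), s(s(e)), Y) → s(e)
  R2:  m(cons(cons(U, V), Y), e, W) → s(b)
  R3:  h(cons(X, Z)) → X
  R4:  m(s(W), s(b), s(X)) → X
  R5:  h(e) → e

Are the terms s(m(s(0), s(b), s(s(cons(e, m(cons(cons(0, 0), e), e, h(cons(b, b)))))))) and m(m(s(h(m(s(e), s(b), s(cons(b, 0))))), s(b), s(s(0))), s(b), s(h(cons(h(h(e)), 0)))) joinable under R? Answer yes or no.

no — NF(t₁) = s(s(cons(e, s(b)))), NF(t₂) = e

Reduce t₁ = s(m(s(0), s(b), s(s(cons(e, m(cons(cons(0, 0), e), e, h(cons(b, b)))))))):
1. s(m(s(0), s(b), s(s(cons(e, m(cons(cons(0, 0), e), e, h(cons(b, b))))))))  →  s(s(cons(e, m(cons(cons(0, 0), e), e, h(cons(b, b))))))   [R4 at 1]
2. s(s(cons(e, m(cons(cons(0, 0), e), e, h(cons(b, b))))))  →  s(s(cons(e, s(b))))   [R2 at 1.1.2]

Reduce t₂ = m(m(s(h(m(s(e), s(b), s(cons(b, 0))))), s(b), s(s(0))), s(b), s(h(cons(h(h(e)), 0)))):
1. m(m(s(h(m(s(e), s(b), s(cons(b, 0))))), s(b), s(s(0))), s(b), s(h(cons(h(h(e)), 0))))  →  m(s(0), s(b), s(h(cons(h(h(e)), 0))))   [R4 at 1]
2. m(s(0), s(b), s(h(cons(h(h(e)), 0))))  →  h(cons(h(h(e)), 0))   [R4 at ε]
3. h(cons(h(h(e)), 0))  →  h(h(e))   [R3 at ε]
4. h(h(e))  →  h(e)   [R5 at 1]
5. h(e)  →  e   [R5 at ε]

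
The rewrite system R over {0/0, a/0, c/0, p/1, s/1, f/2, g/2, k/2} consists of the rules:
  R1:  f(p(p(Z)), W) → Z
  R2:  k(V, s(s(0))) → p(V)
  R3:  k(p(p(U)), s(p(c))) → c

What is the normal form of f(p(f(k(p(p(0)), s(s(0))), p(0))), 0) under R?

1. f(p(f(k(p(p(0)), s(s(0))), p(0))), 0)  →  f(p(f(p(p(p(0))), p(0))), 0)   [R2 at 1.1.1]
2. f(p(f(p(p(p(0))), p(0))), 0)  →  f(p(p(0)), 0)   [R1 at 1.1]
3. f(p(p(0)), 0)  →  0   [R1 at ε]

0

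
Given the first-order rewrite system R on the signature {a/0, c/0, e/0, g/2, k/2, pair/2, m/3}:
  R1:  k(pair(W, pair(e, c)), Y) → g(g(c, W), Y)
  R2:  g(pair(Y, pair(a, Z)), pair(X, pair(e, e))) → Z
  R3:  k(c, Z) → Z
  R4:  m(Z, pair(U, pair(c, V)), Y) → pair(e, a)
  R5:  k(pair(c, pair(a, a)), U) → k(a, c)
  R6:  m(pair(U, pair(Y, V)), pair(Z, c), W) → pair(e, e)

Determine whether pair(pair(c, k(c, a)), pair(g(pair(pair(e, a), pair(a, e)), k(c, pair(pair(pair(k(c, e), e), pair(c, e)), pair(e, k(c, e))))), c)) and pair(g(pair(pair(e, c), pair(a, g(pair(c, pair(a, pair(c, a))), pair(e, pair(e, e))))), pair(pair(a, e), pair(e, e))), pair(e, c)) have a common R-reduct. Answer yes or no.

yes — NF(t₁) = pair(pair(c, a), pair(e, c)), NF(t₂) = pair(pair(c, a), pair(e, c))

Reduce t₁ = pair(pair(c, k(c, a)), pair(g(pair(pair(e, a), pair(a, e)), k(c, pair(pair(pair(k(c, e), e), pair(c, e)), pair(e, k(c, e))))), c)):
1. pair(pair(c, k(c, a)), pair(g(pair(pair(e, a), pair(a, e)), k(c, pair(pair(pair(k(c, e), e), pair(c, e)), pair(e, k(c, e))))), c))  →  pair(pair(c, a), pair(g(pair(pair(e, a), pair(a, e)), k(c, pair(pair(pair(k(c, e), e), pair(c, e)), pair(e, k(c, e))))), c))   [R3 at 1.2]
2. pair(pair(c, a), pair(g(pair(pair(e, a), pair(a, e)), k(c, pair(pair(pair(k(c, e), e), pair(c, e)), pair(e, k(c, e))))), c))  →  pair(pair(c, a), pair(g(pair(pair(e, a), pair(a, e)), pair(pair(pair(k(c, e), e), pair(c, e)), pair(e, k(c, e)))), c))   [R3 at 2.1.2]
3. pair(pair(c, a), pair(g(pair(pair(e, a), pair(a, e)), pair(pair(pair(k(c, e), e), pair(c, e)), pair(e, k(c, e)))), c))  →  pair(pair(c, a), pair(g(pair(pair(e, a), pair(a, e)), pair(pair(pair(e, e), pair(c, e)), pair(e, k(c, e)))), c))   [R3 at 2.1.2.1.1.1]
4. pair(pair(c, a), pair(g(pair(pair(e, a), pair(a, e)), pair(pair(pair(e, e), pair(c, e)), pair(e, k(c, e)))), c))  →  pair(pair(c, a), pair(g(pair(pair(e, a), pair(a, e)), pair(pair(pair(e, e), pair(c, e)), pair(e, e))), c))   [R3 at 2.1.2.2.2]
5. pair(pair(c, a), pair(g(pair(pair(e, a), pair(a, e)), pair(pair(pair(e, e), pair(c, e)), pair(e, e))), c))  →  pair(pair(c, a), pair(e, c))   [R2 at 2.1]

Reduce t₂ = pair(g(pair(pair(e, c), pair(a, g(pair(c, pair(a, pair(c, a))), pair(e, pair(e, e))))), pair(pair(a, e), pair(e, e))), pair(e, c)):
1. pair(g(pair(pair(e, c), pair(a, g(pair(c, pair(a, pair(c, a))), pair(e, pair(e, e))))), pair(pair(a, e), pair(e, e))), pair(e, c))  →  pair(g(pair(c, pair(a, pair(c, a))), pair(e, pair(e, e))), pair(e, c))   [R2 at 1]
2. pair(g(pair(c, pair(a, pair(c, a))), pair(e, pair(e, e))), pair(e, c))  →  pair(pair(c, a), pair(e, c))   [R2 at 1]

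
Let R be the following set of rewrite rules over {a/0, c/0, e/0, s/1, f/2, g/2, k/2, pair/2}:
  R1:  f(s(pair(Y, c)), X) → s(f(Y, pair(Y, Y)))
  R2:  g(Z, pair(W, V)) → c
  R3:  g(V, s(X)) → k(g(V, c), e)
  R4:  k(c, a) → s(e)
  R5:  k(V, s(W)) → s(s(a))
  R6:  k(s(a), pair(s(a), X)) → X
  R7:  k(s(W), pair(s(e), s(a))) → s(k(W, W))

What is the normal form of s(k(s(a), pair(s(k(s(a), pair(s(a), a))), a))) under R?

s(a)

1. s(k(s(a), pair(s(k(s(a), pair(s(a), a))), a)))  →  s(k(s(a), pair(s(a), a)))   [R6 at 1.2.1.1]
2. s(k(s(a), pair(s(a), a)))  →  s(a)   [R6 at 1]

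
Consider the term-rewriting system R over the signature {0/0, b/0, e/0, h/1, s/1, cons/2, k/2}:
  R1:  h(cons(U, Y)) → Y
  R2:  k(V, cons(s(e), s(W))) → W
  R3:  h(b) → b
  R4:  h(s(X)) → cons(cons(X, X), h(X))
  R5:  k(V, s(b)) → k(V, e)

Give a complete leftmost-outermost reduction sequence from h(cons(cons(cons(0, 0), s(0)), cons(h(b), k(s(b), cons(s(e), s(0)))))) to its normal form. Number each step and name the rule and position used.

1. h(cons(cons(cons(0, 0), s(0)), cons(h(b), k(s(b), cons(s(e), s(0))))))  →  cons(h(b), k(s(b), cons(s(e), s(0))))   [R1 at ε]
2. cons(h(b), k(s(b), cons(s(e), s(0))))  →  cons(b, k(s(b), cons(s(e), s(0))))   [R3 at 1]
3. cons(b, k(s(b), cons(s(e), s(0))))  →  cons(b, 0)   [R2 at 2]

cons(b, 0)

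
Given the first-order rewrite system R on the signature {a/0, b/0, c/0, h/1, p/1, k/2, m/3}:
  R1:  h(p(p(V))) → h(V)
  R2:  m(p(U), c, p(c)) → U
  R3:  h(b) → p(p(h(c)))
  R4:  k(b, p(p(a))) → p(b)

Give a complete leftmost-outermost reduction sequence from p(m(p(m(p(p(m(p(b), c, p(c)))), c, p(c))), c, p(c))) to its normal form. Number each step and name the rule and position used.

p(p(b))

1. p(m(p(m(p(p(m(p(b), c, p(c)))), c, p(c))), c, p(c)))  →  p(m(p(p(m(p(b), c, p(c)))), c, p(c)))   [R2 at 1]
2. p(m(p(p(m(p(b), c, p(c)))), c, p(c)))  →  p(p(m(p(b), c, p(c))))   [R2 at 1]
3. p(p(m(p(b), c, p(c))))  →  p(p(b))   [R2 at 1.1]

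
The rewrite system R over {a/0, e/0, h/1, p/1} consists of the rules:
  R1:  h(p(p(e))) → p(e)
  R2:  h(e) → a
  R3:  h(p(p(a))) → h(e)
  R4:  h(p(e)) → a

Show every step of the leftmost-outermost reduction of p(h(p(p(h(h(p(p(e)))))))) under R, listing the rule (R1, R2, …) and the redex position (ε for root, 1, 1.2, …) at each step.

p(a)

1. p(h(p(p(h(h(p(p(e))))))))  →  p(h(p(p(h(p(e))))))   [R1 at 1.1.1.1.1]
2. p(h(p(p(h(p(e))))))  →  p(h(p(p(a))))   [R4 at 1.1.1.1]
3. p(h(p(p(a))))  →  p(h(e))   [R3 at 1]
4. p(h(e))  →  p(a)   [R2 at 1]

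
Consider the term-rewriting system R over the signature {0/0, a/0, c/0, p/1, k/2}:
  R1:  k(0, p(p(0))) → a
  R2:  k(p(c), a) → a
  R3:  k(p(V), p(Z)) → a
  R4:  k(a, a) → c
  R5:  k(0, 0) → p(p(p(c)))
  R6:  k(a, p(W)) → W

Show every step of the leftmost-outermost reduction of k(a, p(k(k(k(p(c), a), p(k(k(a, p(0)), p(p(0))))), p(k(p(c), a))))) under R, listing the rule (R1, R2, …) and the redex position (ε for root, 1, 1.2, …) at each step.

1. k(a, p(k(k(k(p(c), a), p(k(k(a, p(0)), p(p(0))))), p(k(p(c), a)))))  →  k(k(k(p(c), a), p(k(k(a, p(0)), p(p(0))))), p(k(p(c), a)))   [R6 at ε]
2. k(k(k(p(c), a), p(k(k(a, p(0)), p(p(0))))), p(k(p(c), a)))  →  k(k(a, p(k(k(a, p(0)), p(p(0))))), p(k(p(c), a)))   [R2 at 1.1]
3. k(k(a, p(k(k(a, p(0)), p(p(0))))), p(k(p(c), a)))  →  k(k(k(a, p(0)), p(p(0))), p(k(p(c), a)))   [R6 at 1]
4. k(k(k(a, p(0)), p(p(0))), p(k(p(c), a)))  →  k(k(0, p(p(0))), p(k(p(c), a)))   [R6 at 1.1]
5. k(k(0, p(p(0))), p(k(p(c), a)))  →  k(a, p(k(p(c), a)))   [R1 at 1]
6. k(a, p(k(p(c), a)))  →  k(p(c), a)   [R6 at ε]
7. k(p(c), a)  →  a   [R2 at ε]

a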